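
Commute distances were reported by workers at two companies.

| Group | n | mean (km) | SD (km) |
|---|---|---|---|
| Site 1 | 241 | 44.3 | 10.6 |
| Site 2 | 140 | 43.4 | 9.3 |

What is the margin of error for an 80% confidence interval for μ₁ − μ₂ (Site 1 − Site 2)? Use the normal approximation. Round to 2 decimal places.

Per-group SEs: s₁/√n₁ = 10.6/√241 = 0.6828, s₂/√n₂ = 9.3/√140 = 0.7860.
Unpooled SE of the difference: √(0.46621584 + 0.617796) = 1.0412.
Margin of error = z* · SE = 1.282 × 1.0412 = 1.3348.

1.33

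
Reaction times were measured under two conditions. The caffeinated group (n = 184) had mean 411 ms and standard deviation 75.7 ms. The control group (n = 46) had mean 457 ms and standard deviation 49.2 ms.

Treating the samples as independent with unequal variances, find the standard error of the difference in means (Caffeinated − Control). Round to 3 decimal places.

Standard errors of each mean: 75.7/√184 = 5.5807 and 49.2/√46 = 7.2541.
SE(x̄₁ − x̄₂) = √(5.5807² + 7.2541²) = 9.1524 for independent samples with unequal variances.

9.152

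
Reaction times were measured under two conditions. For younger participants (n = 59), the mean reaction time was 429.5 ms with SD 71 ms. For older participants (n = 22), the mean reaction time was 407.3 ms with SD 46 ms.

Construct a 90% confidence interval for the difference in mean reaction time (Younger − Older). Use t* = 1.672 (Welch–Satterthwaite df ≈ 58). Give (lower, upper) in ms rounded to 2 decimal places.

(-0.33, 44.73)

Per-group SEs: s₁/√n₁ = 71/√59 = 9.2434, s₂/√n₂ = 46/√22 = 9.8072.
Unpooled SE of the difference: √(85.44044356 + 96.18117184) = 13.4767.
Margin of error = t* · SE = 1.672 × 13.4767 = 22.5330.
x̄₁ − x̄₂ = 429.5 − 407.3 = 22.2000.
CI: 22.2000 ± 22.5330 = (-0.33, 44.73).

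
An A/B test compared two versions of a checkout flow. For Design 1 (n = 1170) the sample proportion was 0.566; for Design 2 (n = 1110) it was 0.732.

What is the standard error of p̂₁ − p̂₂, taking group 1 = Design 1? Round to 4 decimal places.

SE₁ = √(p̂₁(1−p̂₁)/n₁) = √(0.5660·0.4340/1170) = 0.01449; SE₂ = √(0.7320·0.2680/1110) = 0.01329.
Independent samples: SE of the difference = √(SE₁² + SE₂²) = √(0.0002099601 + 0.0001766241) = 0.01966.

0.0197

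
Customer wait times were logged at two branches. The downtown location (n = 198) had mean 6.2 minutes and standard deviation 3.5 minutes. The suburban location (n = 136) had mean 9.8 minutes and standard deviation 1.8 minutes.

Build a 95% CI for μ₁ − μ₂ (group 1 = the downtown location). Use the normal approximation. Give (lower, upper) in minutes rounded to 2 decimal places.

SE₁ = s₁/√n₁ = 3.5/√198 = 0.2487; SE₂ = 1.8/√136 = 0.1543.
Independent samples, unequal variances: SE_diff = √(SE₁² + SE₂²) = √(0.06185169 + 0.02380849) = 0.2927.
z* = 1.960, so margin of error = 1.960 × 0.2927 = 0.5737.
Difference in means = 6.2 − 9.8 = -3.6000.
-3.6000 ± 0.5737 → (-4.17, -3.03).

(-4.17, -3.03)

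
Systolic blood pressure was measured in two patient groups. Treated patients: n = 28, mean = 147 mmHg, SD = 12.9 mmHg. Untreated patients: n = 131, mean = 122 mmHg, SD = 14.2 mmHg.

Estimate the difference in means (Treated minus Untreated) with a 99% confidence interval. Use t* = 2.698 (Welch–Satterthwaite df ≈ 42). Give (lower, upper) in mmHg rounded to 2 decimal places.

Per-group SEs: s₁/√n₁ = 12.9/√28 = 2.4379, s₂/√n₂ = 14.2/√131 = 1.2407.
Unpooled SE of the difference: √(5.94335641 + 1.53933649) = 2.7355.
Margin of error = t* · SE = 2.698 × 2.7355 = 7.3804.
x̄₁ − x̄₂ = 147 − 122 = 25.0000.
CI: 25.0000 ± 7.3804 = (17.62, 32.38).

(17.62, 32.38)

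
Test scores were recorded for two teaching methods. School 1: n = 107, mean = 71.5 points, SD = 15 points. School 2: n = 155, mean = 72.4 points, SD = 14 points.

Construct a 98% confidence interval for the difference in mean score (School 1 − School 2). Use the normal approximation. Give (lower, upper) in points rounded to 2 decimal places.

Per-group SEs: s₁/√n₁ = 15/√107 = 1.4501, s₂/√n₂ = 14/√155 = 1.1245.
Unpooled SE of the difference: √(2.10279001 + 1.26450025) = 1.8350.
Margin of error = z* · SE = 2.326 × 1.8350 = 4.2682.
x̄₁ − x̄₂ = 71.5 − 72.4 = -0.9000.
CI: -0.9000 ± 4.2682 = (-5.17, 3.37).

(-5.17, 3.37)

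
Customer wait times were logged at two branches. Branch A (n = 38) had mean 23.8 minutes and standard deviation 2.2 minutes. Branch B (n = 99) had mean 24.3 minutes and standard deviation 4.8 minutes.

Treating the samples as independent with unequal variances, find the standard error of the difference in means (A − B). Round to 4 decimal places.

Per-group SEs: s₁/√n₁ = 2.2/√38 = 0.3569, s₂/√n₂ = 4.8/√99 = 0.4824.
Unpooled SE of the difference: √(0.12737761 + 0.23270976) = 0.6001.

0.6001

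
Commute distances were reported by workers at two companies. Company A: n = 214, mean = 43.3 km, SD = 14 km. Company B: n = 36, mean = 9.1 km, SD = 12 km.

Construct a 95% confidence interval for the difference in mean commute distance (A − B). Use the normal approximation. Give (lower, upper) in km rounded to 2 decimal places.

(29.85, 38.55)

Per-group SEs: s₁/√n₁ = 14/√214 = 0.9570, s₂/√n₂ = 12/√36 = 2.0000.
Unpooled SE of the difference: √(0.915849 + 4.0) = 2.2172.
Margin of error = z* · SE = 1.960 × 2.2172 = 4.3457.
x̄₁ − x̄₂ = 43.3 − 9.1 = 34.2000.
CI: 34.2000 ± 4.3457 = (29.85, 38.55).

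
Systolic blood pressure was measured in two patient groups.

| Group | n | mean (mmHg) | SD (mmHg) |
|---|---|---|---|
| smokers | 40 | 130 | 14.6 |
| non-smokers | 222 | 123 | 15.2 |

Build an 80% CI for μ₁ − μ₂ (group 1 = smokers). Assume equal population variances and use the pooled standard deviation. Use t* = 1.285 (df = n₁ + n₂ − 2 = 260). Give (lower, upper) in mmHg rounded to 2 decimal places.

(3.66, 10.34)

s_p = √[((n₁−1)s₁² + (n₂−1)s₂²)/(n₁+n₂−2)] = √[(39·14.6² + 221·15.2²)/260] = 15.1115.
SE = 15.1115·√(1/40 + 1/222) = 2.5957.
With t* = 1.285, margin = 1.285 × 2.5957 = 3.3355.
x̄₁ − x̄₂ = 130 − 123 = 7.0000; interval 7.0000 ± 3.3355 = (3.66, 10.34).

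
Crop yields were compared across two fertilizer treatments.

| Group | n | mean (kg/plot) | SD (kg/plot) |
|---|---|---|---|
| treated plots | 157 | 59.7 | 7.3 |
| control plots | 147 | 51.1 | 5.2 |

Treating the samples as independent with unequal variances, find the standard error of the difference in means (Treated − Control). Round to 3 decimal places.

0.723

SE₁ = s₁/√n₁ = 7.3/√157 = 0.5826; SE₂ = 5.2/√147 = 0.4289.
Independent samples, unequal variances: SE_diff = √(SE₁² + SE₂²) = √(0.33942276 + 0.18395521) = 0.7234.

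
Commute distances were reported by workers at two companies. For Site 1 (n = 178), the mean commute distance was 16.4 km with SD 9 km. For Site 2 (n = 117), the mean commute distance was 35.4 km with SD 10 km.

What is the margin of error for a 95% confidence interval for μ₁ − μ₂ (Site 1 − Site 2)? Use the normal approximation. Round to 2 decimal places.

2.24

Standard errors of each mean: 9/√178 = 0.6746 and 10/√117 = 0.9245.
SE(x̄₁ − x̄₂) = √(0.6746² + 0.9245²) = 1.1445 for independent samples with unequal variances.
With z* = 1.960, the margin is 1.960 × 1.1445 = 2.2432.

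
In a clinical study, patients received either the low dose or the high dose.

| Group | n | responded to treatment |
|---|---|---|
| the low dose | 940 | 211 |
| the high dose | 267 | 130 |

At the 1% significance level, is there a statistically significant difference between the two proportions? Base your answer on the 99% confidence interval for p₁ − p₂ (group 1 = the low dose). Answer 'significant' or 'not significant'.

significant

First, p̂₁ = 211/940 = 0.2245; p̂₂ = 130/267 = 0.4869.
The two standard errors are √(0.2245×0.7755/940) = 0.01361 and √(0.4869×0.5131/267) = 0.03059.
Because the samples are independent, SE_diff = √(0.01361² + 0.03059²) = 0.03348.
Using z* = 2.576 for 99%, ME = 2.576 × 0.03348 = 0.08624.
p̂₁ − p̂₂ = -0.2624; interval -0.2624 ± 0.08624 gives (-0.34864, -0.17616).
The interval (-0.34864, -0.17616) does not contain 0, so the difference is significant.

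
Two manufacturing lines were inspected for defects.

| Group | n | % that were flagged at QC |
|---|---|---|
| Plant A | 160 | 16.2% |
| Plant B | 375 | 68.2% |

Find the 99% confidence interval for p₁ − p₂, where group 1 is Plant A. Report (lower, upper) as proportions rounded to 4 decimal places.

(-0.6173, -0.4227)

Each SE is √(p̂(1−p̂)/n): √(0.1620·0.8380/160) = 0.02913 and √(0.6820·0.3180/375) = 0.02405.
SE(p̂₁ − p̂₂) = √(SE₁² + SE₂²) = √(0.0008485569 + 0.0005784025) = 0.03778, since the two samples are independent.
At 99% confidence z* = 2.576; margin = 2.576 × 0.03778 = 0.09732.
The difference is 0.1620 − 0.6820 = -0.5200, so the interval is -0.5200 ± 0.09732 = (-0.6173, -0.4227).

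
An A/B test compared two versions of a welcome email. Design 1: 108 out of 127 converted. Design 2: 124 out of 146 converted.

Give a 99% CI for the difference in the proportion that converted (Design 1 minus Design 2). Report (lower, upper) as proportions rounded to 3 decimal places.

Sample proportions: 108/127 = 0.8504, 124/146 = 0.8493.
Each SE is √(p̂(1−p̂)/n): √(0.8504·0.1496/127) = 0.03165 and √(0.8493·0.1507/146) = 0.02961.
SE(p̂₁ − p̂₂) = √(SE₁² + SE₂²) = √(0.0010017225 + 0.0008767521) = 0.04334, since the two samples are independent.
At 99% confidence z* = 2.576; margin = 2.576 × 0.04334 = 0.11164.
The difference is 0.8504 − 0.8493 = 0.0011, so the interval is 0.0011 ± 0.11164 = (-0.111, 0.113).

(-0.111, 0.113)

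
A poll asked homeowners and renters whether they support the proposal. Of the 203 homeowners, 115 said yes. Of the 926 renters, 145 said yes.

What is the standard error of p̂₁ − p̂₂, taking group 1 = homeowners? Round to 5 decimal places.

0.03677

First, p̂₁ = 115/203 = 0.5665; p̂₂ = 145/926 = 0.1566.
The two standard errors are √(0.5665×0.4335/203) = 0.03478 and √(0.1566×0.8434/926) = 0.01194.
Because the samples are independent, SE_diff = √(0.03478² + 0.01194²) = 0.03677.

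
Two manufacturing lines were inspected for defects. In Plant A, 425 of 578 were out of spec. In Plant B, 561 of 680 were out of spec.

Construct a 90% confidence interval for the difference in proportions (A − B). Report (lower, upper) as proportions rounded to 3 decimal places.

p̂₁ = 425/578 = 0.7353 and p̂₂ = 561/680 = 0.8250.
SE₁ = √(p̂₁(1−p̂₁)/n₁) = √(0.7353·0.2647/578) = 0.01835; SE₂ = √(0.8250·0.1750/680) = 0.01457.
Independent samples: SE of the difference = √(SE₁² + SE₂²) = √(0.0003367225 + 0.0002122849) = 0.02343.
z* for 90% confidence is 1.645, so the margin of error is 1.645 × 0.02343 = 0.03854.
Point estimate p̂₁ − p̂₂ = 0.7353 − 0.8250 = -0.0897.
-0.0897 ± 0.03854 → (-0.128, -0.051).

(-0.128, -0.051)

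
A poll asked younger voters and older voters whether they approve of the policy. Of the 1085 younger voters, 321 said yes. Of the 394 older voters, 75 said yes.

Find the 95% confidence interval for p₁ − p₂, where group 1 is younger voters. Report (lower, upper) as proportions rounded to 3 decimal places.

(0.058, 0.153)

Sample proportions: 321/1085 = 0.2959, 75/394 = 0.1904.
Each SE is √(p̂(1−p̂)/n): √(0.2959·0.7041/1085) = 0.01386 and √(0.1904·0.8096/394) = 0.01978.
SE(p̂₁ − p̂₂) = √(SE₁² + SE₂²) = √(0.0001920996 + 0.0003912484) = 0.02415, since the two samples are independent.
At 95% confidence z* = 1.960; margin = 1.960 × 0.02415 = 0.04733.
The difference is 0.2959 − 0.1904 = 0.1055, so the interval is 0.1055 ± 0.04733 = (0.058, 0.153).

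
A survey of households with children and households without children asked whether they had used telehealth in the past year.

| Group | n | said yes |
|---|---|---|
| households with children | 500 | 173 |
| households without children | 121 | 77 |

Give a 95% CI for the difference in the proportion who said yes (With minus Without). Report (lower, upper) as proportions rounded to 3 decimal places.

(-0.386, -0.195)

First, p̂₁ = 173/500 = 0.3460; p̂₂ = 77/121 = 0.6364.
The two standard errors are √(0.3460×0.6540/500) = 0.02127 and √(0.6364×0.3636/121) = 0.04373.
Because the samples are independent, SE_diff = √(0.02127² + 0.04373²) = 0.04863.
Using z* = 1.960 for 95%, ME = 1.960 × 0.04863 = 0.09531.
p̂₁ − p̂₂ = -0.2904; interval -0.2904 ± 0.09531 gives (-0.386, -0.195).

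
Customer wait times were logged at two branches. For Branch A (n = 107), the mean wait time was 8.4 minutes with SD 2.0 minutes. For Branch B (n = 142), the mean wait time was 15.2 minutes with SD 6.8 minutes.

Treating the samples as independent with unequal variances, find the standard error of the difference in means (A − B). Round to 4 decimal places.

0.6025

Standard errors of each mean: 2.0/√107 = 0.1933 and 6.8/√142 = 0.5706.
SE(x̄₁ − x̄₂) = √(0.1933² + 0.5706²) = 0.6025 for independent samples with unequal variances.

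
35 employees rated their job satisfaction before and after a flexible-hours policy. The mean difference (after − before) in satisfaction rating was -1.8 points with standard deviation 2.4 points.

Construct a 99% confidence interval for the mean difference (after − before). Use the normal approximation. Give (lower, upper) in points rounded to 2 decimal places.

Paired design: SE = s_d/√n = 2.4/√35 = 0.4057.
z* = 2.576; margin of error = 2.576 × 0.4057 = 1.0451.
-1.8 ± 1.0451 → (-2.85, -0.75).

(-2.85, -0.75)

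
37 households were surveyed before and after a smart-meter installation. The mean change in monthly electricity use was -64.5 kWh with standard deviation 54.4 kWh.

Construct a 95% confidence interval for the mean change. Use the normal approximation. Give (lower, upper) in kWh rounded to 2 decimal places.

Paired design: SE = s_d/√n = 54.4/√37 = 8.9433.
z* = 1.960; margin of error = 1.960 × 8.9433 = 17.5289.
-64.5 ± 17.5289 → (-82.03, -46.97).

(-82.03, -46.97)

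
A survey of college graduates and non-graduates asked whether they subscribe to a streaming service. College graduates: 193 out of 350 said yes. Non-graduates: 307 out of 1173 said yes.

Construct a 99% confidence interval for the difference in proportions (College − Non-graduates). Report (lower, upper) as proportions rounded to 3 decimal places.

First, p̂₁ = 193/350 = 0.5514; p̂₂ = 307/1173 = 0.2617.
The two standard errors are √(0.5514×0.4486/350) = 0.02658 and √(0.2617×0.7383/1173) = 0.01283.
Because the samples are independent, SE_diff = √(0.02658² + 0.01283²) = 0.02951.
Using z* = 2.576 for 99%, ME = 2.576 × 0.02951 = 0.07602.
p̂₁ − p̂₂ = 0.2897; interval 0.2897 ± 0.07602 gives (0.214, 0.366).

(0.214, 0.366)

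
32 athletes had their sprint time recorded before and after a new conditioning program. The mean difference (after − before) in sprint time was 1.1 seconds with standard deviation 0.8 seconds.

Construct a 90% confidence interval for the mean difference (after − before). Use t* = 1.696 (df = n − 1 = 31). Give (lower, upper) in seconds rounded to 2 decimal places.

(0.86, 1.34)

Paired design: SE = s_d/√n = 0.8/√32 = 0.1414.
t* = 1.696; margin of error = 1.696 × 0.1414 = 0.2398.
1.1 ± 0.2398 → (0.86, 1.34).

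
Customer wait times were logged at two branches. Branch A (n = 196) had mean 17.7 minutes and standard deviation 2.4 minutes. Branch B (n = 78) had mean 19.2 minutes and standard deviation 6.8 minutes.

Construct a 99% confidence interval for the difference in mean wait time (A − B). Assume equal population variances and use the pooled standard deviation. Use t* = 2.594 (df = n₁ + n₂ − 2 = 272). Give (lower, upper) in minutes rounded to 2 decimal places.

(-2.94, -0.06)

s_p = √[((n₁−1)s₁² + (n₂−1)s₂²)/(n₁+n₂−2)] = √[(195·2.4² + 77·6.8²)/272] = 4.1496.
SE = 4.1496·√(1/196 + 1/78) = 0.5555.
With t* = 2.594, margin = 2.594 × 0.5555 = 1.4410.
x̄₁ − x̄₂ = 17.7 − 19.2 = -1.5000; interval -1.5000 ± 1.4410 = (-2.94, -0.06).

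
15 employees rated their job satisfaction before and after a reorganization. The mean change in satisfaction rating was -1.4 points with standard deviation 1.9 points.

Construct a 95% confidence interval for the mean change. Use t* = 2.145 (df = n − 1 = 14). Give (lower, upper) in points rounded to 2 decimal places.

(-2.45, -0.35)

This is a matched-pairs design, so SE = s_d/√n = 1.9/√15 = 0.4906.
Margin = 2.145 × 0.4906 = 1.0523; the interval is -1.4 ± 1.0523 = (-2.45, -0.35).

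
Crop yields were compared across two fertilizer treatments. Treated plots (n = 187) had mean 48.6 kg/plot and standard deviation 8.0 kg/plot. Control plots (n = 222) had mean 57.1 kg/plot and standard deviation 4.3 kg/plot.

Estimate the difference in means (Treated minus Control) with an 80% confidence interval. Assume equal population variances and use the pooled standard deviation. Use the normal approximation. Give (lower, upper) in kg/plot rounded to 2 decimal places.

(-9.30, -7.70)

Pooled variance s_p² = [186·8.0² + 221·4.3²] / (187+222−2) = 39.2882, so s_p = 6.2680.
SE_diff = s_p·√(1/n₁ + 1/n₂) = 6.2680·√(1/187 + 1/222) = 0.6221.
z* = 1.282; margin = 1.282 × 0.6221 = 0.7975.
Difference = 48.6 − 57.1 = -8.5000.
-8.5000 ± 0.7975 → (-9.30, -7.70).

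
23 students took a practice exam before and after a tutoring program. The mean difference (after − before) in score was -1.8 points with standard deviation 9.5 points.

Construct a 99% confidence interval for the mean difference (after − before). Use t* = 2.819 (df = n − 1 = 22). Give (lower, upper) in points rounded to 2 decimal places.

(-7.38, 3.78)

This is a matched-pairs design, so SE = s_d/√n = 9.5/√23 = 1.9809.
Margin = 2.819 × 1.9809 = 5.5842; the interval is -1.8 ± 5.5842 = (-7.38, 3.78).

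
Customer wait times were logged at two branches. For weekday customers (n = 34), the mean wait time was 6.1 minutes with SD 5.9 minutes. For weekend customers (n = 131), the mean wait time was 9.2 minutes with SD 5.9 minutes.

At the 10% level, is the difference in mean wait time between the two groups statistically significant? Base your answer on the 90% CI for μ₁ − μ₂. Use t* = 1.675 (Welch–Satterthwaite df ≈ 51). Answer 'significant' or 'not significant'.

SE₁ = s₁/√n₁ = 5.9/√34 = 1.0118; SE₂ = 5.9/√131 = 0.5155.
Independent samples, unequal variances: SE_diff = √(SE₁² + SE₂²) = √(1.02373924 + 0.26574025) = 1.1356.
t* = 1.675, so margin of error = 1.675 × 1.1356 = 1.9021.
Difference in means = 6.1 − 9.2 = -3.1000.
-3.1000 ± 1.9021 → (-5.0021, -1.1979).
The interval (-5.0021, -1.1979) does not contain 0, so the difference is significant.

significant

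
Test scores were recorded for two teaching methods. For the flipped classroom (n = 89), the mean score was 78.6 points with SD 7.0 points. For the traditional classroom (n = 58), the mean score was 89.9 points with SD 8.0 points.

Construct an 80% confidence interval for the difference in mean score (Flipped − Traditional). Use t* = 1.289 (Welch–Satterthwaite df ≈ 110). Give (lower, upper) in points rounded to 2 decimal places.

(-12.96, -9.64)

Standard errors of each mean: 7.0/√89 = 0.7420 and 8.0/√58 = 1.0505.
SE(x̄₁ − x̄₂) = √(0.7420² + 1.0505²) = 1.2861 for independent samples with unequal variances.
With t* = 1.289, the margin is 1.289 × 1.2861 = 1.6578.
x̄₁ − x̄₂ = 78.6 − 89.9 = -11.3000; the interval is -11.3000 ± 1.6578 = (-12.96, -9.64).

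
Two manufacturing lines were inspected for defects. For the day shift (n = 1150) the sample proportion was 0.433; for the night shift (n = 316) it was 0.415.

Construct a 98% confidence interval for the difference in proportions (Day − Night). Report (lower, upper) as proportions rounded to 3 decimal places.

The two standard errors are √(0.4330×0.5670/1150) = 0.01461 and √(0.4150×0.5850/316) = 0.02772.
Because the samples are independent, SE_diff = √(0.01461² + 0.02772²) = 0.03133.
Using z* = 2.326 for 98%, ME = 2.326 × 0.03133 = 0.07287.
p̂₁ − p̂₂ = 0.0180; interval 0.0180 ± 0.07287 gives (-0.055, 0.091).

(-0.055, 0.091)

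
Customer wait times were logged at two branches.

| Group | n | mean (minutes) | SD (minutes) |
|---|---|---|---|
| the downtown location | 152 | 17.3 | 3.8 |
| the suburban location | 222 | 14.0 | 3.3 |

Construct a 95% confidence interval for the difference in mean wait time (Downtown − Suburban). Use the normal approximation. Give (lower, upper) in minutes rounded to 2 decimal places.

SE₁ = s₁/√n₁ = 3.8/√152 = 0.3082; SE₂ = 3.3/√222 = 0.2215.
Independent samples, unequal variances: SE_diff = √(SE₁² + SE₂²) = √(0.09498724 + 0.04906225) = 0.3795.
z* = 1.960, so margin of error = 1.960 × 0.3795 = 0.7438.
Difference in means = 17.3 − 14.0 = 3.3000.
3.3000 ± 0.7438 → (2.56, 4.04).

(2.56, 4.04)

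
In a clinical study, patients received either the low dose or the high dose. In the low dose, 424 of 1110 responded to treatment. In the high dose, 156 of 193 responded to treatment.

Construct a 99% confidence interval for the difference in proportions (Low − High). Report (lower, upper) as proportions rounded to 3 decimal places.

(-0.508, -0.344)

Sample proportions: 424/1110 = 0.3820, 156/193 = 0.8083.
Each SE is √(p̂(1−p̂)/n): √(0.3820·0.6180/1110) = 0.01458 and √(0.8083·0.1917/193) = 0.02833.
SE(p̂₁ − p̂₂) = √(SE₁² + SE₂²) = √(0.0002125764 + 0.0008025889) = 0.03186, since the two samples are independent.
At 99% confidence z* = 2.576; margin = 2.576 × 0.03186 = 0.08207.
The difference is 0.3820 − 0.8083 = -0.4263, so the interval is -0.4263 ± 0.08207 = (-0.508, -0.344).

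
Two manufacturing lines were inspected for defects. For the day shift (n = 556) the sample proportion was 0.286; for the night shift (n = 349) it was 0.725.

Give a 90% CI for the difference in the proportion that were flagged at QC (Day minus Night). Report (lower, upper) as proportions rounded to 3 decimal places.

The two standard errors are √(0.2860×0.7140/556) = 0.01916 and √(0.7250×0.2750/349) = 0.02390.
Because the samples are independent, SE_diff = √(0.01916² + 0.02390²) = 0.03063.
Using z* = 1.645 for 90%, ME = 1.645 × 0.03063 = 0.05039.
p̂₁ − p̂₂ = -0.4390; interval -0.4390 ± 0.05039 gives (-0.489, -0.389).

(-0.489, -0.389)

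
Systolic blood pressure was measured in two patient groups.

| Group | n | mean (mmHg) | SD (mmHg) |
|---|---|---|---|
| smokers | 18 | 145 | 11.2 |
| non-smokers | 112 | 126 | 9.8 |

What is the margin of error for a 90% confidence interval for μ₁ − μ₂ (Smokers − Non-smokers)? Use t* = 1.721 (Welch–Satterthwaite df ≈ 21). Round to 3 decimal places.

Per-group SEs: s₁/√n₁ = 11.2/√18 = 2.6399, s₂/√n₂ = 9.8/√112 = 0.9260.
Unpooled SE of the difference: √(6.96907201 + 0.857476) = 2.7976.
Margin of error = t* · SE = 1.721 × 2.7976 = 4.8147.

4.815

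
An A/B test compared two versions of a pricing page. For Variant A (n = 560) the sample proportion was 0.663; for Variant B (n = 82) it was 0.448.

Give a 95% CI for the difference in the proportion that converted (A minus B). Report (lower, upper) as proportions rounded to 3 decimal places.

(0.100, 0.330)

SE₁ = √(p̂₁(1−p̂₁)/n₁) = √(0.6630·0.3370/560) = 0.01997; SE₂ = √(0.4480·0.5520/82) = 0.05492.
Independent samples: SE of the difference = √(SE₁² + SE₂²) = √(0.0003988009 + 0.0030162064) = 0.05844.
z* for 95% confidence is 1.960, so the margin of error is 1.960 × 0.05844 = 0.11454.
Point estimate p̂₁ − p̂₂ = 0.6630 − 0.4480 = 0.2150.
0.2150 ± 0.11454 → (0.100, 0.330).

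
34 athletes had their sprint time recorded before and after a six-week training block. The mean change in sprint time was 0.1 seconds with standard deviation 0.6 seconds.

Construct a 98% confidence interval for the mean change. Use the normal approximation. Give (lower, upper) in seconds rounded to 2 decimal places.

This is a matched-pairs design, so SE = s_d/√n = 0.6/√34 = 0.1029.
Margin = 2.326 × 0.1029 = 0.2393; the interval is 0.1 ± 0.2393 = (-0.14, 0.34).

(-0.14, 0.34)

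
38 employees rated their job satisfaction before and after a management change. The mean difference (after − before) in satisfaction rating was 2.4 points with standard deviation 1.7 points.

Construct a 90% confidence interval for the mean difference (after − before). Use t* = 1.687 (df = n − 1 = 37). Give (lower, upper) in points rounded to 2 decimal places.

(1.93, 2.87)

Paired design: SE = s_d/√n = 1.7/√38 = 0.2758.
t* = 1.687; margin of error = 1.687 × 0.2758 = 0.4653.
2.4 ± 0.4653 → (1.93, 2.87).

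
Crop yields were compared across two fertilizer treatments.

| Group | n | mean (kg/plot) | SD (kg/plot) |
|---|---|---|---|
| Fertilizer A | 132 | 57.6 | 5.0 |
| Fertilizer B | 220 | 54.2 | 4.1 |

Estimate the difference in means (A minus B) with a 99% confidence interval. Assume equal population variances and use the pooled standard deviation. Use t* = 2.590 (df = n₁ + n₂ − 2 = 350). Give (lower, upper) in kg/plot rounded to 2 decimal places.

s_p = √[((n₁−1)s₁² + (n₂−1)s₂²)/(n₁+n₂−2)] = √[(131·5.0² + 219·4.1²)/350] = 4.4582.
SE = 4.4582·√(1/132 + 1/220) = 0.4908.
With t* = 2.590, margin = 2.590 × 0.4908 = 1.2712.
x̄₁ − x̄₂ = 57.6 − 54.2 = 3.4000; interval 3.4000 ± 1.2712 = (2.13, 4.67).

(2.13, 4.67)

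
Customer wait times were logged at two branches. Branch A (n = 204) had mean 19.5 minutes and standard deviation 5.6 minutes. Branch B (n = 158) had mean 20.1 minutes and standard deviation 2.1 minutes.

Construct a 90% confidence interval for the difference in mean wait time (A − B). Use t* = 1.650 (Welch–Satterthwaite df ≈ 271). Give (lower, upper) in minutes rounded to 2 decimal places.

(-1.30, 0.10)

SE₁ = s₁/√n₁ = 5.6/√204 = 0.3921; SE₂ = 2.1/√158 = 0.1671.
Independent samples, unequal variances: SE_diff = √(SE₁² + SE₂²) = √(0.15374241 + 0.02792241) = 0.4262.
t* = 1.650, so margin of error = 1.650 × 0.4262 = 0.7032.
Difference in means = 19.5 − 20.1 = -0.6000.
-0.6000 ± 0.7032 → (-1.30, 0.10).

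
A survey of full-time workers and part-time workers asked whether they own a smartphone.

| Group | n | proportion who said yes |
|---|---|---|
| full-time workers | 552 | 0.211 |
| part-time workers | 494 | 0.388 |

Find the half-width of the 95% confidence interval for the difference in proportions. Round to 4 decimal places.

SE₁ = √(p̂₁(1−p̂₁)/n₁) = √(0.2110·0.7890/552) = 0.01737; SE₂ = √(0.3880·0.6120/494) = 0.02192.
Independent samples: SE of the difference = √(SE₁² + SE₂²) = √(0.0003017169 + 0.0004804864) = 0.02797.
z* for 95% confidence is 1.960, so the margin of error is 1.960 × 0.02797 = 0.05482.

0.0548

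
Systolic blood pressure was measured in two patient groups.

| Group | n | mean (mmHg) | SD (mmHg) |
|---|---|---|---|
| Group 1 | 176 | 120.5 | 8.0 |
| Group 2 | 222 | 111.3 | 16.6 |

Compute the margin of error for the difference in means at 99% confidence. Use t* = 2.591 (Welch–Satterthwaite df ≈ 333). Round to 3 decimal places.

Standard errors of each mean: 8.0/√176 = 0.6030 and 16.6/√222 = 1.1141.
SE(x̄₁ − x̄₂) = √(0.6030² + 1.1141²) = 1.2668 for independent samples with unequal variances.
With t* = 2.591, the margin is 2.591 × 1.2668 = 3.2823.

3.282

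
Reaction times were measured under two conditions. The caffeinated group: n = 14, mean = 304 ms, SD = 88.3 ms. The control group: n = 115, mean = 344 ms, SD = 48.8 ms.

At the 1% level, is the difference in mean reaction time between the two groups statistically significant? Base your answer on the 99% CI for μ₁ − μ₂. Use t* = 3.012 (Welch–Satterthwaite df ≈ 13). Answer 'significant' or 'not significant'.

not significant

SE₁ = s₁/√n₁ = 88.3/√14 = 23.5992; SE₂ = 48.8/√115 = 4.5506.
Independent samples, unequal variances: SE_diff = √(SE₁² + SE₂²) = √(556.92224064 + 20.70796036) = 24.0339.
t* = 3.012, so margin of error = 3.012 × 24.0339 = 72.3901.
Difference in means = 304 − 344 = -40.0000.
-40.0000 ± 72.3901 → (-112.3901, 32.3901).
The interval (-112.3901, 32.3901) contains 0, so the difference is not significant.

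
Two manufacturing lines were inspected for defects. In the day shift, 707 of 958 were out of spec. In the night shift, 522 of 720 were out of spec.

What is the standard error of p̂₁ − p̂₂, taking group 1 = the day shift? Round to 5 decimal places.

0.02188

First, p̂₁ = 707/958 = 0.7380; p̂₂ = 522/720 = 0.7250.
The two standard errors are √(0.7380×0.2620/958) = 0.01421 and √(0.7250×0.2750/720) = 0.01664.
Because the samples are independent, SE_diff = √(0.01421² + 0.01664²) = 0.02188.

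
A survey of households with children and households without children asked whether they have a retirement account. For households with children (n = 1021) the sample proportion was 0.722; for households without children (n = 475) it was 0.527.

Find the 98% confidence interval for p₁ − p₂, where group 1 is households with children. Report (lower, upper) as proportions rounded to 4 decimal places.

Each SE is √(p̂(1−p̂)/n): √(0.7220·0.2780/1021) = 0.01402 and √(0.5270·0.4730/475) = 0.02291.
SE(p̂₁ − p̂₂) = √(SE₁² + SE₂²) = √(0.0001965604 + 0.0005248681) = 0.02686, since the two samples are independent.
At 98% confidence z* = 2.326; margin = 2.326 × 0.02686 = 0.06248.
The difference is 0.7220 − 0.5270 = 0.1950, so the interval is 0.1950 ± 0.06248 = (0.1325, 0.2575).

(0.1325, 0.2575)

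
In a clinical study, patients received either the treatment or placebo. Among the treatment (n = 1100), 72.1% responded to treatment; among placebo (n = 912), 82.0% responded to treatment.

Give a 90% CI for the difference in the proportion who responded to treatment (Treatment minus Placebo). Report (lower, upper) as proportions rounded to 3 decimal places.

(-0.130, -0.068)

SE₁ = √(p̂₁(1−p̂₁)/n₁) = √(0.7210·0.2790/1100) = 0.01352; SE₂ = √(0.8200·0.1800/912) = 0.01272.
Independent samples: SE of the difference = √(SE₁² + SE₂²) = √(0.0001827904 + 0.0001617984) = 0.01856.
z* for 90% confidence is 1.645, so the margin of error is 1.645 × 0.01856 = 0.03053.
Point estimate p̂₁ − p̂₂ = 0.7210 − 0.8200 = -0.0990.
-0.0990 ± 0.03053 → (-0.130, -0.068).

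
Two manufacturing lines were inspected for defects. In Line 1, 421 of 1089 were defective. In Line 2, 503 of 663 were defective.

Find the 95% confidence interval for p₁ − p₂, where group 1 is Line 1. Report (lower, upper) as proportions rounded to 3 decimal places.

(-0.416, -0.329)

Sample proportions: 421/1089 = 0.3866, 503/663 = 0.7587.
Each SE is √(p̂(1−p̂)/n): √(0.3866·0.6134/1089) = 0.01476 and √(0.7587·0.2413/663) = 0.01662.
SE(p̂₁ − p̂₂) = √(SE₁² + SE₂²) = √(0.0002178576 + 0.0002762244) = 0.02223, since the two samples are independent.
At 95% confidence z* = 1.960; margin = 1.960 × 0.02223 = 0.04357.
The difference is 0.3866 − 0.7587 = -0.3721, so the interval is -0.3721 ± 0.04357 = (-0.416, -0.329).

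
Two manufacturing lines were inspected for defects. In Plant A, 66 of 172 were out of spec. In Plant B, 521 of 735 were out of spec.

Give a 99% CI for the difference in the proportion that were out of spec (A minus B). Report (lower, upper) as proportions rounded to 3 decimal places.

Sample proportions: 66/172 = 0.3837, 521/735 = 0.7088.
Each SE is √(p̂(1−p̂)/n): √(0.3837·0.6163/172) = 0.03708 and √(0.7088·0.2912/735) = 0.01676.
SE(p̂₁ − p̂₂) = √(SE₁² + SE₂²) = √(0.0013749264 + 0.0002808976) = 0.04069, since the two samples are independent.
At 99% confidence z* = 2.576; margin = 2.576 × 0.04069 = 0.10482.
The difference is 0.3837 − 0.7088 = -0.3251, so the interval is -0.3251 ± 0.10482 = (-0.430, -0.220).

(-0.430, -0.220)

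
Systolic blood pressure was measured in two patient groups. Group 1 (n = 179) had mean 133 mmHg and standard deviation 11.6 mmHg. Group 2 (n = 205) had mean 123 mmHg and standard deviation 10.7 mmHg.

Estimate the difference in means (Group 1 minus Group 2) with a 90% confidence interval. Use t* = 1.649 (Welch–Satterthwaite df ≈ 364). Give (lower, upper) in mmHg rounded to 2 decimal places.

(8.11, 11.89)

Per-group SEs: s₁/√n₁ = 11.6/√179 = 0.8670, s₂/√n₂ = 10.7/√205 = 0.7473.
Unpooled SE of the difference: √(0.751689 + 0.55845729) = 1.1446.
Margin of error = t* · SE = 1.649 × 1.1446 = 1.8874.
x̄₁ − x̄₂ = 133 − 123 = 10.0000.
CI: 10.0000 ± 1.8874 = (8.11, 11.89).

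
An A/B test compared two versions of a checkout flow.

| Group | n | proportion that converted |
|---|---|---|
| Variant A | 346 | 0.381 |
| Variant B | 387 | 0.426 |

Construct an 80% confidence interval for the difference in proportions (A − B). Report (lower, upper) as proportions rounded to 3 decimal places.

(-0.091, 0.001)

Each SE is √(p̂(1−p̂)/n): √(0.3810·0.6190/346) = 0.02611 and √(0.4260·0.5740/387) = 0.02514.
SE(p̂₁ − p̂₂) = √(SE₁² + SE₂²) = √(0.0006817321 + 0.0006320196) = 0.03625, since the two samples are independent.
At 80% confidence z* = 1.282; margin = 1.282 × 0.03625 = 0.04647.
The difference is 0.3810 − 0.4260 = -0.0450, so the interval is -0.0450 ± 0.04647 = (-0.091, 0.001).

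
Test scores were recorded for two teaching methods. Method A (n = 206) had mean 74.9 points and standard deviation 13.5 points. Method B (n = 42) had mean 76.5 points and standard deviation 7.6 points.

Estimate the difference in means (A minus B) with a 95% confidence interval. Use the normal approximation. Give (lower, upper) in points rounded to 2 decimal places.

(-4.55, 1.35)

Standard errors of each mean: 13.5/√206 = 0.9406 and 7.6/√42 = 1.1727.
SE(x̄₁ − x̄₂) = √(0.9406² + 1.1727²) = 1.5033 for independent samples with unequal variances.
With z* = 1.960, the margin is 1.960 × 1.5033 = 2.9465.
x̄₁ − x̄₂ = 74.9 − 76.5 = -1.6000; the interval is -1.6000 ± 2.9465 = (-4.55, 1.35).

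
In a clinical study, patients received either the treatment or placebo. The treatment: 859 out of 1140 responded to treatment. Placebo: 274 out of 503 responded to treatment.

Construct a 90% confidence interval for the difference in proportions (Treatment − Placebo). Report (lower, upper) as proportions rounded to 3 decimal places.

(0.167, 0.251)

Sample proportions: 859/1140 = 0.7535, 274/503 = 0.5447.
Each SE is √(p̂(1−p̂)/n): √(0.7535·0.2465/1140) = 0.01276 and √(0.5447·0.4553/503) = 0.02220.
SE(p̂₁ − p̂₂) = √(SE₁² + SE₂²) = √(0.0001628176 + 0.00049284) = 0.02561, since the two samples are independent.
At 90% confidence z* = 1.645; margin = 1.645 × 0.02561 = 0.04213.
The difference is 0.7535 − 0.5447 = 0.2088, so the interval is 0.2088 ± 0.04213 = (0.167, 0.251).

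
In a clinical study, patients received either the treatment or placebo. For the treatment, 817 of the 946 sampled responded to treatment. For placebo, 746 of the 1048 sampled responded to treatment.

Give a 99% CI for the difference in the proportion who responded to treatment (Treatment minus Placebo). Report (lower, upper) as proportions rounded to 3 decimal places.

First, p̂₁ = 817/946 = 0.8636; p̂₂ = 746/1048 = 0.7118.
The two standard errors are √(0.8636×0.1364/946) = 0.01116 and √(0.7118×0.2882/1048) = 0.01399.
Because the samples are independent, SE_diff = √(0.01116² + 0.01399²) = 0.01790.
Using z* = 2.576 for 99%, ME = 2.576 × 0.01790 = 0.04611.
p̂₁ − p̂₂ = 0.1518; interval 0.1518 ± 0.04611 gives (0.106, 0.198).

(0.106, 0.198)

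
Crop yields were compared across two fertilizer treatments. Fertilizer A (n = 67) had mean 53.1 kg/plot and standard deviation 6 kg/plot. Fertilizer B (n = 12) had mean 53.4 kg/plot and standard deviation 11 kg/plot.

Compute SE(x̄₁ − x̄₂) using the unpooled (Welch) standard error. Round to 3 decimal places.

3.259

Standard errors of each mean: 6/√67 = 0.7330 and 11/√12 = 3.1754.
SE(x̄₁ − x̄₂) = √(0.7330² + 3.1754²) = 3.2589 for independent samples with unequal variances.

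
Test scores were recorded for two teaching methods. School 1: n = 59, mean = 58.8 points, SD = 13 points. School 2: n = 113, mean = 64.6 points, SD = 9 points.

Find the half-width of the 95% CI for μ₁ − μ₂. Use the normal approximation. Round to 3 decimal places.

Standard errors of each mean: 13/√59 = 1.6925 and 9/√113 = 0.8466.
SE(x̄₁ − x̄₂) = √(1.6925² + 0.8466²) = 1.8924 for independent samples with unequal variances.
With z* = 1.960, the margin is 1.960 × 1.8924 = 3.7091.

3.709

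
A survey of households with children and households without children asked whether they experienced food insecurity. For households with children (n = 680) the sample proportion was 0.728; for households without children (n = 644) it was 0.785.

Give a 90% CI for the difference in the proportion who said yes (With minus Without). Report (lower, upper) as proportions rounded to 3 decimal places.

(-0.096, -0.018)

Each SE is √(p̂(1−p̂)/n): √(0.7280·0.2720/680) = 0.01706 and √(0.7850·0.2150/644) = 0.01619.
SE(p̂₁ − p̂₂) = √(SE₁² + SE₂²) = √(0.0002910436 + 0.0002621161) = 0.02352, since the two samples are independent.
At 90% confidence z* = 1.645; margin = 1.645 × 0.02352 = 0.03869.
The difference is 0.7280 − 0.7850 = -0.0570, so the interval is -0.0570 ± 0.03869 = (-0.096, -0.018).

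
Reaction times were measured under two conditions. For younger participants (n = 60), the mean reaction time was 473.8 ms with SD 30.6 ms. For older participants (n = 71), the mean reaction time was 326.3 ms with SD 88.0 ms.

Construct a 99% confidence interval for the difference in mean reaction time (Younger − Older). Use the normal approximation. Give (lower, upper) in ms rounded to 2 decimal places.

(118.74, 176.26)

Per-group SEs: s₁/√n₁ = 30.6/√60 = 3.9504, s₂/√n₂ = 88.0/√71 = 10.4437.
Unpooled SE of the difference: √(15.60566016 + 109.07086969) = 11.1659.
Margin of error = z* · SE = 2.576 × 11.1659 = 28.7634.
x̄₁ − x̄₂ = 473.8 − 326.3 = 147.5000.
CI: 147.5000 ± 28.7634 = (118.74, 176.26).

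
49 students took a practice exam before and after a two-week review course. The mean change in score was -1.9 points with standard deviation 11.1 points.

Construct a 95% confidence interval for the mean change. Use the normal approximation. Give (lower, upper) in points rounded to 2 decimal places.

This is a matched-pairs design, so SE = s_d/√n = 11.1/√49 = 1.5857.
Margin = 1.960 × 1.5857 = 3.1080; the interval is -1.9 ± 3.1080 = (-5.01, 1.21).

(-5.01, 1.21)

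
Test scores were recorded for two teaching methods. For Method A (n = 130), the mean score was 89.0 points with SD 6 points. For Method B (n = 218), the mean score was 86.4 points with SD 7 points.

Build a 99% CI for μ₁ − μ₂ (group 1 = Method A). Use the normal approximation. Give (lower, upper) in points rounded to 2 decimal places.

(0.78, 4.42)

Per-group SEs: s₁/√n₁ = 6/√130 = 0.5262, s₂/√n₂ = 7/√218 = 0.4741.
Unpooled SE of the difference: √(0.27688644 + 0.22477081) = 0.7083.
Margin of error = z* · SE = 2.576 × 0.7083 = 1.8246.
x̄₁ − x̄₂ = 89.0 − 86.4 = 2.6000.
CI: 2.6000 ± 1.8246 = (0.78, 4.42).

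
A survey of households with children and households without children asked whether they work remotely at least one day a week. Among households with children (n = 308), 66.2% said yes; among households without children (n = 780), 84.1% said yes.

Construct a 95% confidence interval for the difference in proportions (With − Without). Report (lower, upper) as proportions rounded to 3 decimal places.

(-0.238, -0.120)

The two standard errors are √(0.6620×0.3380/308) = 0.02695 and √(0.8410×0.1590/780) = 0.01309.
Because the samples are independent, SE_diff = √(0.02695² + 0.01309²) = 0.02996.
Using z* = 1.960 for 95%, ME = 1.960 × 0.02996 = 0.05872.
p̂₁ − p̂₂ = -0.1790; interval -0.1790 ± 0.05872 gives (-0.238, -0.120).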